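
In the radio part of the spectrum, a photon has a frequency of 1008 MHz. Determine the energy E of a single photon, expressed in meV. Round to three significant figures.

4.17e-3 meV

In SI units: f = 1008 MHz = 1.008e9 Hz.
For a photon E = hf, so E = 6.679e-25 J.
Converting to meV: E = 0.004169 meV ≈ 4.17e-3 meV.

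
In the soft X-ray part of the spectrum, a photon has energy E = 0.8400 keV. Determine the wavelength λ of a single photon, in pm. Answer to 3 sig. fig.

Use h = 6.62607015 × 10^-34 J·s, c = 2.99792458 × 10^8 m/s, 1 eV = 1.602176634 × 10^-19 J.
First convert: E = 0.8400 keV = 1.3458 × 10^-16 J.
Since λ = hc/E for a photon, λ = 1.476 × 10^-9 m.
Converting to pm: λ = 1476 pm ≈ 1480 pm.

1480 pm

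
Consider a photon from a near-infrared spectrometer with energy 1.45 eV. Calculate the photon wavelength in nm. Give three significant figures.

First convert: E = 1.45 eV = 2.3232 × 10^-19 J.
Since λ = hc/E for a photon, λ = 8.551 × 10^-7 m.
Converting to nm: λ = 855.1 nm ≈ 855 nm.

855 nm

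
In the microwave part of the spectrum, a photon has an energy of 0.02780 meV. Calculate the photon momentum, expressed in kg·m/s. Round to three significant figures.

Take c = 2.99792458 × 10^8 m/s, 1 eV = 1.602176634 × 10^-19 J.
First convert: E = 0.02780 meV = 4.4541 × 10^-24 J.
Apply p = E/c: p = 1.486 × 10^-32 kg·m/s.
So p ≈ 1.49 × 10^-32 kg·m/s.

1.49 × 10^-32 kg·m/s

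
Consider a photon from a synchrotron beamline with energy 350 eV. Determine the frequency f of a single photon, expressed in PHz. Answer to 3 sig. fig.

84.6 PHz

First convert: E = 350 eV = 5.6076e-17 J.
For a photon f = E/h, so f = 8.463e16 Hz.
Converting to PHz: f = 84.63 PHz ≈ 84.6 PHz.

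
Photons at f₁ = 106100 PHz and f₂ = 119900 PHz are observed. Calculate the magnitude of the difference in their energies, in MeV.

Using E = hf: E₁ = 7.0303 × 10^-14 J, E₂ = 7.9447 × 10^-14 J.
|ΔE| = |7.0303 × 10^-14 − 7.9447 × 10^-14| = 9.14 × 10^-15 J = 0.0571 MeV.

0.0571 MeV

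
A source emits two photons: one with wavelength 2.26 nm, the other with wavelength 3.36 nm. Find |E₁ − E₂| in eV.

Using E = hc/λ: E₁ = 8.790e-17 J, E₂ = 5.912e-17 J.
|ΔE| = |8.790e-17 − 5.912e-17| = 2.88e-17 J = 180 eV.

180 eV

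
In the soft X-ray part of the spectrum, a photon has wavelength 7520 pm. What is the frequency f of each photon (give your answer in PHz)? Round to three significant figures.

39.9 PHz

First convert: λ = 7520 pm = 7.52 × 10^-9 m.
For a photon f = c/λ, so f = 3.987 × 10^16 Hz.
Converting to PHz: f = 39.87 PHz ≈ 39.9 PHz.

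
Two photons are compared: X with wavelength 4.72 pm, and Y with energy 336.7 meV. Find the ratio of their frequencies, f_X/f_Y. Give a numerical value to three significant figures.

7.80 × 10^5

f_X = 6.352 × 10^19 Hz (from wavelength = 4.72 pm, via f = c/λ).
f_Y = 8.141 × 10^13 Hz (from energy = 336.7 meV, via f = E/h).
Ratio = 6.352 × 10^19 / 8.141 × 10^13 = 7.80 × 10^5.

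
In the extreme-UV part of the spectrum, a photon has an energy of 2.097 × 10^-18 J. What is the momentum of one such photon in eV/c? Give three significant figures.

13.1 eV/c

(c = 2.99792458 × 10^8 m/s, 1 eV = 1.602176634 × 10^-19 J.)
Apply p = E/c: p = 6.995 × 10^-27 kg·m/s.
Converting to eV/c: p = 13.09 eV/c ≈ 13.1 eV/c.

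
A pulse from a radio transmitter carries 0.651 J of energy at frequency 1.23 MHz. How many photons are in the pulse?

7.99 × 10^26 photons

Per-photon energy: E = 8.150 × 10^-28 J (from frequency = 1.23 MHz).
N = E_total / E_photon = 0.651 J / 8.150 × 10^-28 J = 7.99 × 10^26.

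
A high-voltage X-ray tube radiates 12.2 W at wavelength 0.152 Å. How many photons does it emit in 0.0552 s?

Total energy: E_total = P·t = 12.2 × 0.0552 = 0.6734 J.
Per-photon energy: E = 1.307e-14 J.
N = E_total / E_photon = 5.15e13.

5.15e13 photons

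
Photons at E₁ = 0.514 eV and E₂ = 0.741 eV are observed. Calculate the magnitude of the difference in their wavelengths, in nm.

739 nm

Using λ = hc/E: λ₁ = 2.412 × 10^-6 m, λ₂ = 1.673 × 10^-6 m.
|Δλ| = |2.412 × 10^-6 − 1.673 × 10^-6| = 7.39 × 10^-7 m = 739 nm.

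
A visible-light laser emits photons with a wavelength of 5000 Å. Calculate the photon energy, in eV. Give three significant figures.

2.48 eV

In SI units: λ = 5000 Å = 5.00e-7 m.
The photon relation is E = hc/λ, giving E = 3.973e-19 J.
Converting to eV: E = 2.480 eV ≈ 2.48 eV.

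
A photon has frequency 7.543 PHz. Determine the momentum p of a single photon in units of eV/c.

31.2 eV/c

Convert to SI: f = 7.543 PHz = 7.543 × 10^15 Hz.
The photon relation is p = hf/c, giving p = 1.667 × 10^-26 kg·m/s.
Converting to eV/c: p = 31.20 eV/c ≈ 31.2 eV/c.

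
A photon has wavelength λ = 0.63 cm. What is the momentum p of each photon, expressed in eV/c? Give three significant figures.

Take h = 6.62607015e-34 J·s, c = 2.99792458e8 m/s, 1 eV = 1.602176634e-19 J.
Convert to SI: λ = 0.63 cm = 0.0063 m.
The photon relation is p = h/λ, giving p = 1.052e-31 kg·m/s.
Converting to eV/c: p = 1.968e-4 eV/c ≈ 1.97e-4 eV/c.

1.97e-4 eV/c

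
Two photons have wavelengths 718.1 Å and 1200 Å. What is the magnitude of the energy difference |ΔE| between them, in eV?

Using E = hc/λ: E₁ = 2.7663 × 10^-18 J, E₂ = 1.6554 × 10^-18 J.
|ΔE| = |2.7663 × 10^-18 − 1.6554 × 10^-18| = 1.11 × 10^-18 J = 6.93 eV.

6.93 eV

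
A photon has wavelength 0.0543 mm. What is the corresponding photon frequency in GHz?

5520 GHz

Use c = 2.99792458 × 10^8 m/s.
Convert to SI: λ = 0.0543 mm = 5.43 × 10^-5 m.
Apply f = c/λ: f = 5.521 × 10^12 Hz.
Converting to GHz: f = 5521 GHz ≈ 5520 GHz.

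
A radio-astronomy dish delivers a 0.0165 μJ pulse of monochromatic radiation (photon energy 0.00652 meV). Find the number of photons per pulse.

Per-photon energy: E = 1.045e-24 J (from energy = 0.00652 meV).
N = E_total / E_photon = 1.65e-8 J / 1.045e-24 J = 1.58e16.

1.58e16 photons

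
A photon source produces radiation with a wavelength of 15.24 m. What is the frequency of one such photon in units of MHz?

(c = 2.99792458 × 10^8 m/s.)
For a photon f = c/λ, so f = 1.967 × 10^7 Hz.
Converting to MHz: f = 19.67 MHz ≈ 19.7 MHz.

19.7 MHz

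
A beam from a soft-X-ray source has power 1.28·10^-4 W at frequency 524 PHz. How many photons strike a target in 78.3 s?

Total energy: E_total = P·t = 1.28·10^-4 × 78.3 = 0.01002 J.
Per-photon energy: E = 3.472·10^-16 J.
N = E_total / E_photon = 2.89·10^13.

2.89·10^13 photons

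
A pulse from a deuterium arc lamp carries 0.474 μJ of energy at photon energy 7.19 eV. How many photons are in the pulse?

Per-photon energy: E = 1.152 × 10^-18 J (from energy = 7.19 eV).
N = E_total / E_photon = 4.74 × 10^-7 J / 1.152 × 10^-18 J = 4.11 × 10^11.

4.11 × 10^11 photons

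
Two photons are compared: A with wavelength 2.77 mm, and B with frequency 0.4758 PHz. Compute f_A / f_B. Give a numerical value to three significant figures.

f_A = 1.082·10^11 Hz (from wavelength = 2.77 mm, via f = c/λ).
f_B = 4.758·10^14 Hz (from frequency = 0.4758 PHz, via f given directly).
Ratio = 1.082·10^11 / 4.758·10^14 = 2.27·10^-4.

2.27·10^-4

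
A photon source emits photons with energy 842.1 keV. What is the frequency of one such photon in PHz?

2.04e5 PHz

(h = 6.62607015e-34 J·s, 1 eV = 1.602176634e-19 J.)
In SI units: E = 842.1 keV = 1.3492e-13 J.
The photon relation is f = E/h, giving f = 2.036e20 Hz.
Converting to PHz: f = 203600 PHz ≈ 2.04e5 PHz.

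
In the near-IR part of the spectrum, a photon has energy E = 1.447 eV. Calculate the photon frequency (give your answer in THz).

First convert: E = 1.447 eV = 2.3183e-19 J.
The photon relation is f = E/h, giving f = 3.499e14 Hz.
Converting to THz: f = 349.9 THz ≈ 350 THz.

350 THz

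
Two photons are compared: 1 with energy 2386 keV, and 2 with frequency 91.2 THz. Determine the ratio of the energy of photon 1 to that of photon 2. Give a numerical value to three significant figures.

6.33e6

E_1 = 3.823e-13 J (from energy = 2386 keV, via E given directly).
E_2 = 6.043e-20 J (from frequency = 91.2 THz, via E = hf).
Ratio = 3.823e-13 / 6.043e-20 = 6.33e6.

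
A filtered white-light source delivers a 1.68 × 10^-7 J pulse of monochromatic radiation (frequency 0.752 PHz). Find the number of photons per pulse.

3.37 × 10^11 photons

Per-photon energy: E = 4.983 × 10^-19 J (from frequency = 0.752 PHz).
N = E_total / E_photon = 1.68 × 10^-7 J / 4.983 × 10^-19 J = 3.37 × 10^11.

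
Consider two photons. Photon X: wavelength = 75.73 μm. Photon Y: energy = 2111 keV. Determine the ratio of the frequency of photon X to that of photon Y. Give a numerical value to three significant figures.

f_X = 3.959e12 Hz (from wavelength = 75.73 μm, via f = c/λ).
f_Y = 5.104e20 Hz (from energy = 2111 keV, via f = E/h).
Ratio = 3.959e12 / 5.104e20 = 7.76e-9.

7.76e-9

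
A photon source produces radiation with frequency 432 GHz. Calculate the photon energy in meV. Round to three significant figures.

1.79 meV

Take h = 6.62607015e-34 J·s, 1 eV = 1.602176634e-19 J.
First convert: f = 432 GHz = 4.32e11 Hz.
Since E = hf for a photon, E = 2.862e-22 J.
Converting to meV: E = 1.787 meV ≈ 1.79 meV.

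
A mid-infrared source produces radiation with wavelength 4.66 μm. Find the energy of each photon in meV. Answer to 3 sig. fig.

Use h = 6.62607015e-34 J·s, c = 2.99792458e8 m/s, 1 eV = 1.602176634e-19 J.
First convert: λ = 4.66 μm = 4.66e-6 m.
Since E = hc/λ for a photon, E = 4.263e-20 J.
Converting to meV: E = 266.1 meV ≈ 266 meV.

266 meV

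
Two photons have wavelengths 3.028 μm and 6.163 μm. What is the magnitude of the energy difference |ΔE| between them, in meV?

208 meV

Using E = hc/λ: E₁ = 6.5603e-20 J, E₂ = 3.2232e-20 J.
|ΔE| = |6.5603e-20 − 3.2232e-20| = 3.34e-20 J = 208 meV.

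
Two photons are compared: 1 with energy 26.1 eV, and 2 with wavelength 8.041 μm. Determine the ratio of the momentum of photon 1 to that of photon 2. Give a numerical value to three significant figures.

p_1 = 1.395 × 10^-26 kg·m/s (from energy = 26.1 eV, via p = E/c).
p_2 = 8.240 × 10^-29 kg·m/s (from wavelength = 8.041 μm, via p = h/λ).
Ratio = 1.395 × 10^-26 / 8.240 × 10^-29 = 169.

169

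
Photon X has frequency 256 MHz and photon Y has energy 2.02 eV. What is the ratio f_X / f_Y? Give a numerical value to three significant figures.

5.24e-7

f_X = 2.560e8 Hz (from frequency = 256 MHz, via f given directly).
f_Y = 4.884e14 Hz (from energy = 2.02 eV, via f = E/h).
Ratio = 2.560e8 / 4.884e14 = 5.24e-7.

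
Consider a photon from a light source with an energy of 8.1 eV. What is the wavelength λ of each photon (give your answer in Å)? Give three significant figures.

(h = 6.62607015e-34 J·s, c = 2.99792458e8 m/s, 1 eV = 1.602176634e-19 J.)
In SI units: E = 8.1 eV = 1.2978e-18 J.
The photon relation is λ = hc/E, giving λ = 1.531e-7 m.
Converting to Å: λ = 1531 Å ≈ 1530 Å.

1530 Å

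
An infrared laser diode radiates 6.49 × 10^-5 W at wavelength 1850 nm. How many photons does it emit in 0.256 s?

Total energy: E_total = P·t = 6.49 × 10^-5 × 0.256 = 1.661 × 10^-5 J.
Per-photon energy: E = 1.074 × 10^-19 J.
N = E_total / E_photon = 1.55 × 10^14.

1.55 × 10^14 photons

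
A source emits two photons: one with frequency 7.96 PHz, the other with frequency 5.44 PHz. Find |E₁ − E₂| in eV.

Using E = hf: E₁ = 5.274·10^-18 J, E₂ = 3.605·10^-18 J.
|ΔE| = |5.274·10^-18 − 3.605·10^-18| = 1.67·10^-18 J = 10.4 eV.

10.4 eV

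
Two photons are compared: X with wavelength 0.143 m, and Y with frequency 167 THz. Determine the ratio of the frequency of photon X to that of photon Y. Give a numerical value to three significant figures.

f_X = 2.096 × 10^9 Hz (from wavelength = 0.143 m, via f = c/λ).
f_Y = 1.670 × 10^14 Hz (from frequency = 167 THz, via f given directly).
Ratio = 2.096 × 10^9 / 1.670 × 10^14 = 1.26 × 10^-5.

1.26 × 10^-5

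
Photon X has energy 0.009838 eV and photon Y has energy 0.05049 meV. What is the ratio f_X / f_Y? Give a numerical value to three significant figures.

195

f_X = 2.379e12 Hz (from energy = 0.009838 eV, via f = E/h).
f_Y = 1.221e10 Hz (from energy = 0.05049 meV, via f = E/h).
Ratio = 2.379e12 / 1.221e10 = 195.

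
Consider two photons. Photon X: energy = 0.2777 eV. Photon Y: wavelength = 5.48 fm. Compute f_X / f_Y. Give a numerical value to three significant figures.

f_X = 6.715·10^13 Hz (from energy = 0.2777 eV, via f = E/h).
f_Y = 5.471·10^22 Hz (from wavelength = 5.48 fm, via f = c/λ).
Ratio = 6.715·10^13 / 5.471·10^22 = 1.23·10^-9.

1.23·10^-9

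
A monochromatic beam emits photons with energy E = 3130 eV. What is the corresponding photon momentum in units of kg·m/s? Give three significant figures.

Convert to SI: E = 3130 eV = 5.0148 × 10^-16 J.
The photon relation is p = E/c, giving p = 1.673 × 10^-24 kg·m/s.
So p ≈ 1.67 × 10^-24 kg·m/s.

1.67 × 10^-24 kg·m/s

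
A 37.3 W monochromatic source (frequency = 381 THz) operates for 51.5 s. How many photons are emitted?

7.61 × 10^21 photons

Total energy: E_total = P·t = 37.3 × 51.5 = 1921 J.
Per-photon energy: E = 2.525 × 10^-19 J.
N = E_total / E_photon = 7.61 × 10^21.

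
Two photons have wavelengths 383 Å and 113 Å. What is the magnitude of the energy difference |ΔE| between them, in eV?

77.3 eV

Using E = hc/λ: E₁ = 5.187e-18 J, E₂ = 1.758e-17 J.
|ΔE| = |5.187e-18 − 1.758e-17| = 1.24e-17 J = 77.3 eV.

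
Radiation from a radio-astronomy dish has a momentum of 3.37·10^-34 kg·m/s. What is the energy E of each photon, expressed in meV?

6.31·10^-4 meV

For a photon E = pc, so E = 1.010·10^-25 J.
Converting to meV: E = 6.306·10^-4 meV ≈ 6.31·10^-4 meV.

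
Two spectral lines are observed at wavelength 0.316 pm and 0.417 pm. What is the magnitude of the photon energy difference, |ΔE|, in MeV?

0.950 MeV

Using E = hc/λ: E₁ = 6.286 × 10^-13 J, E₂ = 4.764 × 10^-13 J.
|ΔE| = |6.286 × 10^-13 − 4.764 × 10^-13| = 1.52 × 10^-13 J = 0.950 MeV.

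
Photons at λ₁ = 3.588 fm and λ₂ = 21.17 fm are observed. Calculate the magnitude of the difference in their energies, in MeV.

Using E = hc/λ: E₁ = 5.5364 × 10^-11 J, E₂ = 9.3833 × 10^-12 J.
|ΔE| = |5.5364 × 10^-11 − 9.3833 × 10^-12| = 4.60 × 10^-11 J = 287 MeV.

287 MeV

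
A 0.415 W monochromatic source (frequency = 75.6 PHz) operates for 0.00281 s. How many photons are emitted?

2.33 × 10^13 photons

Total energy: E_total = P·t = 0.415 × 0.00281 = 0.001166 J.
Per-photon energy: E = 5.009 × 10^-17 J.
N = E_total / E_photon = 2.33 × 10^13.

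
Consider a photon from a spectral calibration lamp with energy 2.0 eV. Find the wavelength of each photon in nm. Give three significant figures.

620 nm

Use h = 6.62607015 × 10^-34 J·s, c = 2.99792458 × 10^8 m/s, 1 eV = 1.602176634 × 10^-19 J.
First convert: E = 2.0 eV = 3.2044 × 10^-19 J.
Apply λ = hc/E: λ = 6.199 × 10^-7 m.
Converting to nm: λ = 619.9 nm ≈ 620 nm.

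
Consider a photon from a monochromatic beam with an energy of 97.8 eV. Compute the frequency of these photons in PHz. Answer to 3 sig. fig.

(h = 6.62607015e-34 J·s, 1 eV = 1.602176634e-19 J.)
First convert: E = 97.8 eV = 1.5669e-17 J.
For a photon f = E/h, so f = 2.365e16 Hz.
Converting to PHz: f = 23.65 PHz ≈ 23.6 PHz.

23.6 PHz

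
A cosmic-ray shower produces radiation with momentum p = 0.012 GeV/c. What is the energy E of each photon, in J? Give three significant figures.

(c = 2.99792458 × 10^8 m/s, 1 eV = 1.602176634 × 10^-19 J.)
Convert to SI: p = 0.012 GeV/c = 6.4131 × 10^-21 kg·m/s.
The photon relation is E = pc, giving E = 1.923 × 10^-12 J.
So E ≈ 1.92 × 10^-12 J.

1.92 × 10^-12 J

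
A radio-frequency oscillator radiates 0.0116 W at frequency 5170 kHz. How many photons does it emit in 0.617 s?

Total energy: E_total = P·t = 0.0116 × 0.617 = 0.007157 J.
Per-photon energy: E = 3.426 × 10^-27 J.
N = E_total / E_photon = 2.09 × 10^24.

2.09 × 10^24 photons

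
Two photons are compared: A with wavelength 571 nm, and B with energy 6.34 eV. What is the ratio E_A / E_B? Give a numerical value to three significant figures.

E_A = 3.479·10^-19 J (from wavelength = 571 nm, via E = hc/λ).
E_B = 1.016·10^-18 J (from energy = 6.34 eV, via E given directly).
Ratio = 3.479·10^-19 / 1.016·10^-18 = 0.342.

0.342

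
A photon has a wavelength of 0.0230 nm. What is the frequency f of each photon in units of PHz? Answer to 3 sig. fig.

Take c = 2.99792458e8 m/s.
First convert: λ = 0.0230 nm = 2.30e-11 m.
The photon relation is f = c/λ, giving f = 1.303e19 Hz.
Converting to PHz: f = 13030 PHz ≈ 1.30e4 PHz.

1.30e4 PHz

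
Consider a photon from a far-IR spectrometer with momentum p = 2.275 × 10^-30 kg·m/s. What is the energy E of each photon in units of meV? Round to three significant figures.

Use c = 2.99792458 × 10^8 m/s, 1 eV = 1.602176634 × 10^-19 J.
For a photon E = pc, so E = 6.820 × 10^-22 J.
Converting to meV: E = 4.257 meV ≈ 4.26 meV.

4.26 meV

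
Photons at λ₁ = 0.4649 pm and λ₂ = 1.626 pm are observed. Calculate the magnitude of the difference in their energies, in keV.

1900 keV

Using E = hc/λ: E₁ = 4.2728·10^-13 J, E₂ = 1.2217·10^-13 J.
|ΔE| = |4.2728·10^-13 − 1.2217·10^-13| = 3.05·10^-13 J = 1900 keV.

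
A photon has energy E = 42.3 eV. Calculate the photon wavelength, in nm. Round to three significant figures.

29.3 nm

Take h = 6.62607015e-34 J·s, c = 2.99792458e8 m/s, 1 eV = 1.602176634e-19 J.
In SI units: E = 42.3 eV = 6.7772e-18 J.
For a photon λ = hc/E, so λ = 2.931e-8 m.
Converting to nm: λ = 29.31 nm ≈ 29.3 nm.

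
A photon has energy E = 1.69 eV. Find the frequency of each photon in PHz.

First convert: E = 1.69 eV = 2.7077e-19 J.
Apply f = E/h: f = 4.086e14 Hz.
Converting to PHz: f = 0.4086 PHz ≈ 0.409 PHz.

0.409 PHz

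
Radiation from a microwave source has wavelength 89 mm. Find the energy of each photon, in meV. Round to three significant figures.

0.0139 meV

Take h = 6.62607015 × 10^-34 J·s, c = 2.99792458 × 10^8 m/s, 1 eV = 1.602176634 × 10^-19 J.
In SI units: λ = 89 mm = 0.089 m.
Since E = hc/λ for a photon, E = 2.232 × 10^-24 J.
Converting to meV: E = 0.01393 meV ≈ 0.0139 meV.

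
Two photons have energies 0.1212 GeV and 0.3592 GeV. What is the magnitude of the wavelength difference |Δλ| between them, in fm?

Using λ = hc/E: λ₁ = 1.0230e-14 m, λ₂ = 3.4517e-15 m.
|Δλ| = |1.0230e-14 − 3.4517e-15| = 6.78e-15 m = 6.78 fm.

6.78 fm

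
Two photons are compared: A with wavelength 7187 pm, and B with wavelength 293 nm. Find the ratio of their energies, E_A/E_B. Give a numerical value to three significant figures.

E_A = 2.764 × 10^-17 J (from wavelength = 7187 pm, via E = hc/λ).
E_B = 6.780 × 10^-19 J (from wavelength = 293 nm, via E = hc/λ).
Ratio = 2.764 × 10^-17 / 6.780 × 10^-19 = 40.8.

40.8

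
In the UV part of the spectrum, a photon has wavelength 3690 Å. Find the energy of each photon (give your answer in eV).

3.36 eV

First convert: λ = 3690 Å = 3.69e-7 m.
The photon relation is E = hc/λ, giving E = 5.383e-19 J.
Converting to eV: E = 3.360 eV ≈ 3.36 eV.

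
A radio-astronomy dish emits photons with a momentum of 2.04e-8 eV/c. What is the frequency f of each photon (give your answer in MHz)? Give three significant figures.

In SI units: p = 2.04e-8 eV/c = 1.0902e-35 kg·m/s.
Apply f = pc/h: f = 4.933e6 Hz.
Converting to MHz: f = 4.933 MHz ≈ 4.93 MHz.

4.93 MHz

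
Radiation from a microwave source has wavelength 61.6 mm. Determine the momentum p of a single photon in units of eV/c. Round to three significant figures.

2.01e-5 eV/c

Take h = 6.62607015e-34 J·s, c = 2.99792458e8 m/s, 1 eV = 1.602176634e-19 J.
In SI units: λ = 61.6 mm = 0.0616 m.
Apply p = h/λ: p = 1.076e-32 kg·m/s.
Converting to eV/c: p = 2.013e-5 eV/c ≈ 2.01e-5 eV/c.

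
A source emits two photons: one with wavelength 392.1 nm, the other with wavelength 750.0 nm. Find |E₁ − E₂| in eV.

Using E = hc/λ: E₁ = 5.0662e-19 J, E₂ = 2.6486e-19 J.
|ΔE| = |5.0662e-19 − 2.6486e-19| = 2.42e-19 J = 1.51 eV.

1.51 eV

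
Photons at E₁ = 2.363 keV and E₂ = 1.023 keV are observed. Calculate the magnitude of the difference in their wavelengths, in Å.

6.87 Å

Using λ = hc/E: λ₁ = 5.2469e-10 m, λ₂ = 1.2120e-9 m.
|Δλ| = |5.2469e-10 − 1.2120e-9| = 6.87e-10 m = 6.87 Å.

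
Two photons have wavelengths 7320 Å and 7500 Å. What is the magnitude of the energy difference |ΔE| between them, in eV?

Using E = hc/λ: E₁ = 2.714e-19 J, E₂ = 2.649e-19 J.
|ΔE| = |2.714e-19 − 2.649e-19| = 6.51e-21 J = 0.0407 eV.

0.0407 eV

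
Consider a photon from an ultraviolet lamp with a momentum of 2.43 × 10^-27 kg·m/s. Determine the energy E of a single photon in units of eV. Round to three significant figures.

4.55 eV

Use c = 2.99792458 × 10^8 m/s, 1 eV = 1.602176634 × 10^-19 J.
The photon relation is E = pc, giving E = 7.285 × 10^-19 J.
Converting to eV: E = 4.547 eV ≈ 4.55 eV.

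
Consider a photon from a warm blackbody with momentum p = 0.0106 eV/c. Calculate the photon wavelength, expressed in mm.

(h = 6.62607015·10^-34 J·s, c = 2.99792458·10^8 m/s, 1 eV = 1.602176634·10^-19 J.)
In SI units: p = 0.0106 eV/c = 5.6649·10^-30 kg·m/s.
Apply λ = h/p: λ = 1.170·10^-4 m.
Converting to mm: λ = 0.1170 mm ≈ 0.117 mm.

0.117 mm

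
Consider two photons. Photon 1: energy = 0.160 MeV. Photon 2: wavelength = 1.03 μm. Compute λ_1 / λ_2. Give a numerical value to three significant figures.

λ_1 = 7.749 × 10^-12 m (from energy = 0.160 MeV, via λ = hc/E).
λ_2 = 1.030 × 10^-6 m (from wavelength = 1.03 μm, via λ given directly).
Ratio = 7.749 × 10^-12 / 1.030 × 10^-6 = 7.52 × 10^-6.

7.52 × 10^-6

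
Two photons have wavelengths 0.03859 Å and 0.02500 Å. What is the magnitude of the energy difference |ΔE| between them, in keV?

Using E = hc/λ: E₁ = 5.1476e-14 J, E₂ = 7.9458e-14 J.
|ΔE| = |5.1476e-14 − 7.9458e-14| = 2.80e-14 J = 175 keV.

175 keV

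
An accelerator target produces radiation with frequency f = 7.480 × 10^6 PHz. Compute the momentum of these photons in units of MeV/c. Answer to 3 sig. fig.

Use h = 6.62607015 × 10^-34 J·s, c = 2.99792458 × 10^8 m/s, 1 eV = 1.602176634 × 10^-19 J.
In SI units: f = 7.480 × 10^6 PHz = 7.480 × 10^21 Hz.
Apply p = hf/c: p = 1.653 × 10^-20 kg·m/s.
Converting to MeV/c: p = 30.93 MeV/c ≈ 30.9 MeV/c.

30.9 MeV/c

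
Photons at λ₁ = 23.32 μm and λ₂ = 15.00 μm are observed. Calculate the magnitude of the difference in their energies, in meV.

Using E = hc/λ: E₁ = 8.5182e-21 J, E₂ = 1.3243e-20 J.
|ΔE| = |8.5182e-21 − 1.3243e-20| = 4.72e-21 J = 29.5 meV.

29.5 meV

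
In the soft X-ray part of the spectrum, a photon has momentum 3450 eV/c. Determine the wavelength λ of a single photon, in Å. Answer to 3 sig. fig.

First convert: p = 3450 eV/c = 1.8438e-24 kg·m/s.
Apply λ = h/p: λ = 3.594e-10 m.
Converting to Å: λ = 3.594 Å ≈ 3.59 Å.

3.59 Å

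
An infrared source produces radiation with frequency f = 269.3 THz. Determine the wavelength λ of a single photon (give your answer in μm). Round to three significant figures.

Convert to SI: f = 269.3 THz = 2.693 × 10^14 Hz.
Since λ = c/f for a photon, λ = 1.113 × 10^-6 m.
Converting to μm: λ = 1.113 μm ≈ 1.11 μm.

1.11 μm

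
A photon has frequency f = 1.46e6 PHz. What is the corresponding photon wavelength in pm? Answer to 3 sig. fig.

0.205 pm

(c = 2.99792458e8 m/s.)
Convert to SI: f = 1.46e6 PHz = 1.46e21 Hz.
The photon relation is λ = c/f, giving λ = 2.053e-13 m.
Converting to pm: λ = 0.2053 pm ≈ 0.205 pm.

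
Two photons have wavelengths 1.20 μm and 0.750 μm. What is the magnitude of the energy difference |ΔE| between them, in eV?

Using E = hc/λ: E₁ = 1.655e-19 J, E₂ = 2.649e-19 J.
|ΔE| = |1.655e-19 − 2.649e-19| = 9.93e-20 J = 0.620 eV.

0.620 eV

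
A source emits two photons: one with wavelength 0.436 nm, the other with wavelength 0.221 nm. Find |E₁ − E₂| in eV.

2770 eV

Using E = hc/λ: E₁ = 4.556·10^-16 J, E₂ = 8.988·10^-16 J.
|ΔE| = |4.556·10^-16 − 8.988·10^-16| = 4.43·10^-16 J = 2770 eV.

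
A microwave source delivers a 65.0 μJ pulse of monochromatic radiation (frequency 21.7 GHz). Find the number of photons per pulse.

4.52 × 10^18 photons

Per-photon energy: E = 1.438 × 10^-23 J (from frequency = 21.7 GHz).
N = E_total / E_photon = 6.50 × 10^-5 J / 1.438 × 10^-23 J = 4.52 × 10^18.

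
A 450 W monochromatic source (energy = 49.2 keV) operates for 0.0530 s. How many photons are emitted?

3.03 × 10^15 photons

Total energy: E_total = P·t = 450 × 0.0530 = 23.85 J.
Per-photon energy: E = 7.883 × 10^-15 J.
N = E_total / E_photon = 3.03 × 10^15.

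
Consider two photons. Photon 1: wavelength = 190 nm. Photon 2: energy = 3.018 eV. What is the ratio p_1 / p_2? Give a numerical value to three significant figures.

p_1 = 3.487 × 10^-27 kg·m/s (from wavelength = 190 nm, via p = h/λ).
p_2 = 1.613 × 10^-27 kg·m/s (from energy = 3.018 eV, via p = E/c).
Ratio = 3.487 × 10^-27 / 1.613 × 10^-27 = 2.16.

2.16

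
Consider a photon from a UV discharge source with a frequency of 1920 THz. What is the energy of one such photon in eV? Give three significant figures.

7.94 eV

Take h = 6.62607015 × 10^-34 J·s, 1 eV = 1.602176634 × 10^-19 J.
Convert to SI: f = 1920 THz = 1.92 × 10^15 Hz.
The photon relation is E = hf, giving E = 1.272 × 10^-18 J.
Converting to eV: E = 7.940 eV ≈ 7.94 eV.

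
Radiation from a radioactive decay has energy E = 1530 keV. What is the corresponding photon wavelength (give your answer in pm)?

First convert: E = 1530 keV = 2.4513 × 10^-13 J.
Since λ = hc/E for a photon, λ = 8.104 × 10^-13 m.
Converting to pm: λ = 0.8104 pm ≈ 0.810 pm.

0.810 pm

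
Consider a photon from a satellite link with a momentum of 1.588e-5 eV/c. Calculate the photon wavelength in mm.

78.1 mm

Take h = 6.62607015e-34 J·s, c = 2.99792458e8 m/s, 1 eV = 1.602176634e-19 J.
In SI units: p = 1.588e-5 eV/c = 8.4867e-33 kg·m/s.
For a photon λ = h/p, so λ = 0.07808 m.
Converting to mm: λ = 78.08 mm ≈ 78.1 mm.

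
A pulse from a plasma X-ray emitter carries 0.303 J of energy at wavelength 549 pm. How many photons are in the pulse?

8.37e14 photons

Per-photon energy: E = 3.618e-16 J (from wavelength = 549 pm).
N = E_total / E_photon = 0.303 J / 3.618e-16 J = 8.37e14.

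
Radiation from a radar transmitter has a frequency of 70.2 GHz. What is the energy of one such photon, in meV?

(h = 6.62607015e-34 J·s, 1 eV = 1.602176634e-19 J.)
Convert to SI: f = 70.2 GHz = 7.02e10 Hz.
Apply E = hf: E = 4.652e-23 J.
Converting to meV: E = 0.2903 meV ≈ 0.290 meV.

0.290 meV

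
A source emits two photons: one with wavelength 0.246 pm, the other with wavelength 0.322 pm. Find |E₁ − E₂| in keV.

Using E = hc/λ: E₁ = 8.075e-13 J, E₂ = 6.169e-13 J.
|ΔE| = |8.075e-13 − 6.169e-13| = 1.91e-13 J = 1190 keV.

1190 keV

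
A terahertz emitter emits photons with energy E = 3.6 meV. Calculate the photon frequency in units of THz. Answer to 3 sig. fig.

0.870 THz

Convert to SI: E = 3.6 meV = 5.7678 × 10^-22 J.
For a photon f = E/h, so f = 8.705 × 10^11 Hz.
Converting to THz: f = 0.8705 THz ≈ 0.870 THz.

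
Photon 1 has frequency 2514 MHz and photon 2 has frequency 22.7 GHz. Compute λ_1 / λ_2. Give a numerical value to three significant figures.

9.03

λ_1 = 0.1192 m (from frequency = 2514 MHz, via λ = c/f).
λ_2 = 0.01321 m (from frequency = 22.7 GHz, via λ = c/f).
Ratio = 0.1192 / 0.01321 = 9.03.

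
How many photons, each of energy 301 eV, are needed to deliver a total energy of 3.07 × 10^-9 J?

Per-photon energy: E = 4.823 × 10^-17 J (from energy = 301 eV).
N = E_total / E_photon = 3.07 × 10^-9 J / 4.823 × 10^-17 J = 6.37 × 10^7.

6.37 × 10^7 photons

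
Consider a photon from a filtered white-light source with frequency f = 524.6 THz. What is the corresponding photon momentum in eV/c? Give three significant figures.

(h = 6.62607015·10^-34 J·s, c = 2.99792458·10^8 m/s, 1 eV = 1.602176634·10^-19 J.)
First convert: f = 524.6 THz = 5.246·10^14 Hz.
Apply p = hf/c: p = 1.159·10^-27 kg·m/s.
Converting to eV/c: p = 2.170 eV/c ≈ 2.17 eV/c.

2.17 eV/c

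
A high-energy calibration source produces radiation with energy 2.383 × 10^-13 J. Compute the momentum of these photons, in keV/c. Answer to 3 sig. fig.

(c = 2.99792458 × 10^8 m/s, 1 eV = 1.602176634 × 10^-19 J.)
Since p = E/c for a photon, p = 7.949 × 10^-22 kg·m/s.
Converting to keV/c: p = 1487 keV/c ≈ 1490 keV/c.

1490 keV/c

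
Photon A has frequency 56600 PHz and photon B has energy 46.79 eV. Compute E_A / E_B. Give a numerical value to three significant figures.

E_A = 3.750 × 10^-14 J (from frequency = 56600 PHz, via E = hf).
E_B = 7.497 × 10^-18 J (from energy = 46.79 eV, via E given directly).
Ratio = 3.750 × 10^-14 / 7.497 × 10^-18 = 5000.

5000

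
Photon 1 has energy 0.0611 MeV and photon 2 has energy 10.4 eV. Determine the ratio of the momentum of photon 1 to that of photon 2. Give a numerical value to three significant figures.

p_1 = 3.265 × 10^-23 kg·m/s (from energy = 0.0611 MeV, via p = E/c).
p_2 = 5.558 × 10^-27 kg·m/s (from energy = 10.4 eV, via p = E/c).
Ratio = 3.265 × 10^-23 / 5.558 × 10^-27 = 5880.

5880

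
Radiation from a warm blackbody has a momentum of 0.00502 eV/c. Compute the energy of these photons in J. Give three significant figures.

8.04e-22 J

First convert: p = 0.00502 eV/c = 2.6828e-30 kg·m/s.
For a photon E = pc, so E = 8.043e-22 J.
So E ≈ 8.04e-22 J.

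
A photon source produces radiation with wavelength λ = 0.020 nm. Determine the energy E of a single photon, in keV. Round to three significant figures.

Use h = 6.62607015·10^-34 J·s, c = 2.99792458·10^8 m/s, 1 eV = 1.602176634·10^-19 J.
Convert to SI: λ = 0.020 nm = 2.0·10^-11 m.
Apply E = hc/λ: E = 9.932·10^-15 J.
Converting to keV: E = 61.99 keV ≈ 62.0 keV.

62.0 keV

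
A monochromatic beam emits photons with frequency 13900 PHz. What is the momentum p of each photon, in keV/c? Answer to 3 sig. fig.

Take h = 6.62607015·10^-34 J·s, c = 2.99792458·10^8 m/s, 1 eV = 1.602176634·10^-19 J.
In SI units: f = 13900 PHz = 1.39·10^19 Hz.
Apply p = hf/c: p = 3.072·10^-23 kg·m/s.
Converting to keV/c: p = 57.49 keV/c ≈ 57.5 keV/c.

57.5 keV/c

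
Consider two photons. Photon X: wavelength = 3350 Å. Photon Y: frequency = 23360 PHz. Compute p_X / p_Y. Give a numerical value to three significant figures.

p_X = 1.978e-27 kg·m/s (from wavelength = 3350 Å, via p = h/λ).
p_Y = 5.163e-23 kg·m/s (from frequency = 23360 PHz, via p = hf/c).
Ratio = 1.978e-27 / 5.163e-23 = 3.83e-5.

3.83e-5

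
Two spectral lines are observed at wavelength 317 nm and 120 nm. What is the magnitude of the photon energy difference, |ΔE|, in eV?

Using E = hc/λ: E₁ = 6.266 × 10^-19 J, E₂ = 1.655 × 10^-18 J.
|ΔE| = |6.266 × 10^-19 − 1.655 × 10^-18| = 1.03 × 10^-18 J = 6.42 eV.

6.42 eV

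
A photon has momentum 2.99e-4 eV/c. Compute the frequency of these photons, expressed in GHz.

72.3 GHz

Take h = 6.62607015e-34 J·s, c = 2.99792458e8 m/s, 1 eV = 1.602176634e-19 J.
In SI units: p = 2.99e-4 eV/c = 1.5979e-31 kg·m/s.
Since f = pc/h for a photon, f = 7.230e10 Hz.
Converting to GHz: f = 72.30 GHz ≈ 72.3 GHz.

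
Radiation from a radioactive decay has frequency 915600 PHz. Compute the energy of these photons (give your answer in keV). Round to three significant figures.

(h = 6.62607015e-34 J·s, 1 eV = 1.602176634e-19 J.)
First convert: f = 915600 PHz = 9.156e20 Hz.
For a photon E = hf, so E = 6.067e-13 J.
Converting to keV: E = 3787 keV ≈ 3790 keV.

3790 keV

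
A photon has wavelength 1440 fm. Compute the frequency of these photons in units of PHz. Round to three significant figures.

2.08 × 10^5 PHz

In SI units: λ = 1440 fm = 1.44 × 10^-12 m.
For a photon f = c/λ, so f = 2.082 × 10^20 Hz.
Converting to PHz: f = 208200 PHz ≈ 2.08 × 10^5 PHz.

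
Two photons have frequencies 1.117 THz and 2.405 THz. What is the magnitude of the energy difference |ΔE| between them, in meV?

5.33 meV

Using E = hf: E₁ = 7.4013e-22 J, E₂ = 1.5936e-21 J.
|ΔE| = |7.4013e-22 − 1.5936e-21| = 8.53e-22 J = 5.33 meV.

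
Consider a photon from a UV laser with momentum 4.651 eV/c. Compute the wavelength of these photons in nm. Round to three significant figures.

(h = 6.62607015·10^-34 J·s, c = 2.99792458·10^8 m/s, 1 eV = 1.602176634·10^-19 J.)
First convert: p = 4.651 eV/c = 2.4856·10^-27 kg·m/s.
Since λ = h/p for a photon, λ = 2.666·10^-7 m.
Converting to nm: λ = 266.6 nm ≈ 267 nm.

267 nm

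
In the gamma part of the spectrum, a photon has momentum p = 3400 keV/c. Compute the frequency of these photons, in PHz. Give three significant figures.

(h = 6.62607015e-34 J·s, c = 2.99792458e8 m/s, 1 eV = 1.602176634e-19 J.)
In SI units: p = 3400 keV/c = 1.8171e-21 kg·m/s.
Since f = pc/h for a photon, f = 8.221e20 Hz.
Converting to PHz: f = 822100 PHz ≈ 8.22e5 PHz.

8.22e5 PHz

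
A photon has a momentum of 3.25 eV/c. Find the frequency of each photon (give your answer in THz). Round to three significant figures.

786 THz

Use h = 6.62607015e-34 J·s, c = 2.99792458e8 m/s, 1 eV = 1.602176634e-19 J.
First convert: p = 3.25 eV/c = 1.7369e-27 kg·m/s.
For a photon f = pc/h, so f = 7.858e14 Hz.
Converting to THz: f = 785.8 THz ≈ 786 THz.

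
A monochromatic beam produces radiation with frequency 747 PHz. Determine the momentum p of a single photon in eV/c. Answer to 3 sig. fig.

3090 eV/c

Use h = 6.62607015e-34 J·s, c = 2.99792458e8 m/s, 1 eV = 1.602176634e-19 J.
Convert to SI: f = 747 PHz = 7.47e17 Hz.
Apply p = hf/c: p = 1.651e-24 kg·m/s.
Converting to eV/c: p = 3089 eV/c ≈ 3090 eV/c.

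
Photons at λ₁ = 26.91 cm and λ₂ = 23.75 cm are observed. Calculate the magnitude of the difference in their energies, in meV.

Using E = hc/λ: E₁ = 7.3818 × 10^-25 J, E₂ = 8.3640 × 10^-25 J.
|ΔE| = |7.3818 × 10^-25 − 8.3640 × 10^-25| = 9.82 × 10^-26 J = 6.13 × 10^-4 meV.

6.13 × 10^-4 meV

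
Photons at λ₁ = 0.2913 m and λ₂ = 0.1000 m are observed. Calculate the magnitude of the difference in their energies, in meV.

Using E = hc/λ: E₁ = 6.8192 × 10^-25 J, E₂ = 1.9864 × 10^-24 J.
|ΔE| = |6.8192 × 10^-25 − 1.9864 × 10^-24| = 1.30 × 10^-24 J = 8.14 × 10^-3 meV.

8.14 × 10^-3 meV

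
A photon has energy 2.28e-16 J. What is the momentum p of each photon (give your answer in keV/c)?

1.42 keV/c

For a photon p = E/c, so p = 7.605e-25 kg·m/s.
Converting to keV/c: p = 1.423 keV/c ≈ 1.42 keV/c.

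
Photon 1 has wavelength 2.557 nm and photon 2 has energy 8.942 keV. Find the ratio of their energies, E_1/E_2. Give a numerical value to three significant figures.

E_1 = 7.769e-17 J (from wavelength = 2.557 nm, via E = hc/λ).
E_2 = 1.433e-15 J (from energy = 8.942 keV, via E given directly).
Ratio = 7.769e-17 / 1.433e-15 = 0.0542.

0.0542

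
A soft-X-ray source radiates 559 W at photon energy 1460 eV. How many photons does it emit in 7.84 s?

Total energy: E_total = P·t = 559 × 7.84 = 4383 J.
Per-photon energy: E = 2.339·10^-16 J.
N = E_total / E_photon = 1.87·10^19.

1.87·10^19 photons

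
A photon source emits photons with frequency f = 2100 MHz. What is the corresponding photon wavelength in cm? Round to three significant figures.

Use c = 2.99792458 × 10^8 m/s.
In SI units: f = 2100 MHz = 2.10 × 10^9 Hz.
For a photon λ = c/f, so λ = 0.1428 m.
Converting to cm: λ = 14.28 cm ≈ 14.3 cm.

14.3 cm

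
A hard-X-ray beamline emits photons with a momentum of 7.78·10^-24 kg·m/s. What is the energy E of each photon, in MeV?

0.0146 MeV

Use c = 2.99792458·10^8 m/s, 1 eV = 1.602176634·10^-19 J.
Apply E = pc: E = 2.332·10^-15 J.
Converting to MeV: E = 0.01456 MeV ≈ 0.0146 MeV.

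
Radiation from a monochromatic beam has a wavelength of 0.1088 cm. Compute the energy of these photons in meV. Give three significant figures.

1.14 meV

Use h = 6.62607015 × 10^-34 J·s, c = 2.99792458 × 10^8 m/s, 1 eV = 1.602176634 × 10^-19 J.
In SI units: λ = 0.1088 cm = 0.001088 m.
The photon relation is E = hc/λ, giving E = 1.826 × 10^-22 J.
Converting to meV: E = 1.140 meV ≈ 1.14 meV.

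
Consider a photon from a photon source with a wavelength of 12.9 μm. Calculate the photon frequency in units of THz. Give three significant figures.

23.2 THz

In SI units: λ = 12.9 μm = 1.29·10^-5 m.
For a photon f = c/λ, so f = 2.324·10^13 Hz.
Converting to THz: f = 23.24 THz ≈ 23.2 THz.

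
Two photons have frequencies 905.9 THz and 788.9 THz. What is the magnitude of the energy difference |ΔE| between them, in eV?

Using E = hf: E₁ = 6.0026 × 10^-19 J, E₂ = 5.2273 × 10^-19 J.
|ΔE| = |6.0026 × 10^-19 − 5.2273 × 10^-19| = 7.75 × 10^-20 J = 0.484 eV.

0.484 eV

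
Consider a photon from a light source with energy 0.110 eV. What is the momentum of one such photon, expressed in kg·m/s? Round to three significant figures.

5.88 × 10^-29 kg·m/s

In SI units: E = 0.110 eV = 1.7624 × 10^-20 J.
Apply p = E/c: p = 5.879 × 10^-29 kg·m/s.
So p ≈ 5.88 × 10^-29 kg·m/s.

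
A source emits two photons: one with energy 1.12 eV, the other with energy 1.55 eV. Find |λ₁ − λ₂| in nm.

Using λ = hc/E: λ₁ = 1.107 × 10^-6 m, λ₂ = 7.999 × 10^-7 m.
|Δλ| = |1.107 × 10^-6 − 7.999 × 10^-7| = 3.07 × 10^-7 m = 307 nm.

307 nm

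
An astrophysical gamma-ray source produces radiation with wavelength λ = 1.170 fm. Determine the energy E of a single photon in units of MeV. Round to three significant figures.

1060 MeV

Take h = 6.62607015 × 10^-34 J·s, c = 2.99792458 × 10^8 m/s, 1 eV = 1.602176634 × 10^-19 J.
In SI units: λ = 1.170 fm = 1.170 × 10^-15 m.
The photon relation is E = hc/λ, giving E = 1.698 × 10^-10 J.
Converting to MeV: E = 1060 MeV ≈ 1060 MeV.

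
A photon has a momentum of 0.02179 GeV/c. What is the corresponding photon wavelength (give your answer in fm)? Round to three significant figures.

56.9 fm

First convert: p = 0.02179 GeV/c = 1.1645e-20 kg·m/s.
Since λ = h/p for a photon, λ = 5.690e-14 m.
Converting to fm: λ = 56.90 fm ≈ 56.9 fm.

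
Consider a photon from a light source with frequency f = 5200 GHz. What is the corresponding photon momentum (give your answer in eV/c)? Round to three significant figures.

Take h = 6.62607015e-34 J·s, c = 2.99792458e8 m/s, 1 eV = 1.602176634e-19 J.
In SI units: f = 5200 GHz = 5.2e12 Hz.
Apply p = hf/c: p = 1.149e-29 kg·m/s.
Converting to eV/c: p = 0.02151 eV/c ≈ 0.0215 eV/c.

0.0215 eV/c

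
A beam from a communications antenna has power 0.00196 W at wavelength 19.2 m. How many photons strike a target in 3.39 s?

Total energy: E_total = P·t = 0.00196 × 3.39 = 0.006644 J.
Per-photon energy: E = 1.035 × 10^-26 J.
N = E_total / E_photon = 6.42 × 10^23.

6.42 × 10^23 photons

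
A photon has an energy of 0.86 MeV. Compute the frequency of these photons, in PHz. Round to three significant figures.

2.08e5 PHz

First convert: E = 0.86 MeV = 1.3779e-13 J.
Apply f = E/h: f = 2.079e20 Hz.
Converting to PHz: f = 207900 PHz ≈ 2.08e5 PHz.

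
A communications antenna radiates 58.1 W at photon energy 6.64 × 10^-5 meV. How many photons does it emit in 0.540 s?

2.95 × 10^27 photons

Total energy: E_total = P·t = 58.1 × 0.540 = 31.37 J.
Per-photon energy: E = 1.064 × 10^-26 J.
N = E_total / E_photon = 2.95 × 10^27.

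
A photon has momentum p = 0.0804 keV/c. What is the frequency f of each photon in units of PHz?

19.4 PHz

Take h = 6.62607015·10^-34 J·s, c = 2.99792458·10^8 m/s, 1 eV = 1.602176634·10^-19 J.
In SI units: p = 0.0804 keV/c = 4.2968·10^-26 kg·m/s.
For a photon f = pc/h, so f = 1.944·10^16 Hz.
Converting to PHz: f = 19.44 PHz ≈ 19.4 PHz.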